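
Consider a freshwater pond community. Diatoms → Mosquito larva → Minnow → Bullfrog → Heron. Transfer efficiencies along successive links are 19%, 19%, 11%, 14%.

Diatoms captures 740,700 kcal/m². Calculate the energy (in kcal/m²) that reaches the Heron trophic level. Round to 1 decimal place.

Mosquito larva: 740700 × 0.19 = 140733 kcal/m²
Minnow: 140733 × 0.19 = 26739.27 kcal/m²
Bullfrog: 26739.27 × 0.11 = 2941.3197 kcal/m²
Heron: 2941.3197 × 0.14 = 411.784758 kcal/m²

411.8 kcal/m²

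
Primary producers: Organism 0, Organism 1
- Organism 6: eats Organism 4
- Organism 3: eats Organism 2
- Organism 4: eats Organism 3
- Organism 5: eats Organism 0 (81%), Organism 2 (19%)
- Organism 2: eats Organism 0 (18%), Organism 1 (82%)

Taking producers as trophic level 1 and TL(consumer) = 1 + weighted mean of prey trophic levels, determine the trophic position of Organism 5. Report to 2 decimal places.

Organism 2: 1 + (0.18×1 + 0.82×1) = 2
Organism 3: 1 + 2 = 3
Organism 4: 1 + 3 = 4
Organism 5: 1 + (0.81×1 + 0.19×2) = 2.19
Organism 6: 1 + 4 = 5

2.19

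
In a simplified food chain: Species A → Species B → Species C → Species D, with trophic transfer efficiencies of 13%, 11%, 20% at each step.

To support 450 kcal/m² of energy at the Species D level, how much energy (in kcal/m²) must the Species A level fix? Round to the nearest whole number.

Cumulative transfer efficiency: 0.13 × 0.11 × 0.2 = 0.00286
Species A energy = 450 / 0.00286 = 157343 kcal/m²

157343 kcal/m²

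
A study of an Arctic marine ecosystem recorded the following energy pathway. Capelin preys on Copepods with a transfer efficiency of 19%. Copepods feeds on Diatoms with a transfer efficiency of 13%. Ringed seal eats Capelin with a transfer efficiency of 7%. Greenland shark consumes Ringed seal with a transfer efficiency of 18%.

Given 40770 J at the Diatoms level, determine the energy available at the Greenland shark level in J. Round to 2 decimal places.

Copepods: 40770 × 0.13 = 5300.1 J
Capelin: 5300.1 × 0.19 = 1007.019 J
Ringed seal: 1007.019 × 0.07 = 70.49133 J
Greenland shark: 70.49133 × 0.18 = 12.6884394 J

12.69 J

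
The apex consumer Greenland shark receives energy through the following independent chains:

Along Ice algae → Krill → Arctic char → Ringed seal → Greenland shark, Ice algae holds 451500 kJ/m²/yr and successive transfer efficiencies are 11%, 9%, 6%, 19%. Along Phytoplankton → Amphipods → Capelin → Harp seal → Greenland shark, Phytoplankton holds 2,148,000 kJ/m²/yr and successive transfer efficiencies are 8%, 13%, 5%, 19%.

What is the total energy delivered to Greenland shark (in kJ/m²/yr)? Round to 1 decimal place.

263.2 kJ/m²/yr

Via Ice algae: 451500 × 0.11 × 0.09 × 0.06 × 0.19 = 50.95629 kJ/m²/yr
Via Phytoplankton: 2148000 × 0.08 × 0.13 × 0.05 × 0.19 = 212.2224 kJ/m²/yr
Total at Greenland shark: 50.95629 + 212.2224 = 263.17869 kJ/m²/yr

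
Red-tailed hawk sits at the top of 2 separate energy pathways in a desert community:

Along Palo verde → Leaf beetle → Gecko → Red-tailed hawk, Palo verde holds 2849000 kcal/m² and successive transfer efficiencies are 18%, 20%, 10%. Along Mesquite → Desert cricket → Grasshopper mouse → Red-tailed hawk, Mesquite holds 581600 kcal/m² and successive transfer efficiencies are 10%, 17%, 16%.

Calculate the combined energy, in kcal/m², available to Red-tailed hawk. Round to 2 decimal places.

11838.35 kcal/m²

Via Palo verde: 2849000 × 0.18 × 0.2 × 0.1 = 10256.4 kcal/m²
Via Mesquite: 581600 × 0.1 × 0.17 × 0.16 = 1581.952 kcal/m²
Total at Red-tailed hawk: 10256.4 + 1581.952 = 11838.352 kcal/m²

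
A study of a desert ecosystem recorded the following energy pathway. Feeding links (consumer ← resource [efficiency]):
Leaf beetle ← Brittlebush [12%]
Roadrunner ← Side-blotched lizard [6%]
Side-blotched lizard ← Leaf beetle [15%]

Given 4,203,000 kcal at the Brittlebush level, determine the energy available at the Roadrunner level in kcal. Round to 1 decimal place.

4539.2 kcal

Leaf beetle: 4203000 × 0.12 = 504360 kcal
Side-blotched lizard: 504360 × 0.15 = 75654 kcal
Roadrunner: 75654 × 0.06 = 4539.24 kcal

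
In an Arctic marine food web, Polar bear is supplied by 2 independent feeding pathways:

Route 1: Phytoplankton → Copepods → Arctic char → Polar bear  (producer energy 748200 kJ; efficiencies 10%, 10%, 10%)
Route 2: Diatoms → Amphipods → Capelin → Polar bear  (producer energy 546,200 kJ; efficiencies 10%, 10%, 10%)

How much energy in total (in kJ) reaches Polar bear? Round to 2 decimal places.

Route 1: 748200 × 0.1 × 0.1 × 0.1 = 748.2 kJ
Route 2: 546200 × 0.1 × 0.1 × 0.1 = 546.2 kJ
Total at Polar bear: 748.2 + 546.2 = 1294.4 kJ

1294.40 kJ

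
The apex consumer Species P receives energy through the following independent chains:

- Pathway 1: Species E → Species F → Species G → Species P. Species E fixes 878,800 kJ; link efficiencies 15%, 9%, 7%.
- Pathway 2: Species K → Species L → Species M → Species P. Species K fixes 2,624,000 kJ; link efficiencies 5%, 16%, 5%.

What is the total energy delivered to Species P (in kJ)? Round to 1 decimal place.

1880.1 kJ

Pathway 1: 878800 × 0.15 × 0.09 × 0.07 = 830.466 kJ
Pathway 2: 2624000 × 0.05 × 0.16 × 0.05 = 1049.6 kJ
Total at Species P: 830.466 + 1049.6 = 1880.066 kJ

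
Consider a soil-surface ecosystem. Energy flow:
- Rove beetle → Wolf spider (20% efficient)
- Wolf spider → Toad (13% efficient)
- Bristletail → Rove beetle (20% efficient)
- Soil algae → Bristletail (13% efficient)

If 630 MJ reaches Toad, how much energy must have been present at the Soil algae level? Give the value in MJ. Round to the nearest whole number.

931953 MJ

Cumulative transfer efficiency: 0.13 × 0.2 × 0.2 × 0.13 = 0.000676
Soil algae energy = 630 / 0.000676 = 931953 MJ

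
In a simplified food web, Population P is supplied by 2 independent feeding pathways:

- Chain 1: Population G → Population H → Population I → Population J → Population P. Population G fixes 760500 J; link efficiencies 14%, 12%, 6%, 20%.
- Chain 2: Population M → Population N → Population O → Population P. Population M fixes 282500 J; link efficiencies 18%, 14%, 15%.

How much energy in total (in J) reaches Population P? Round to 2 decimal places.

Chain 1: 760500 × 0.14 × 0.12 × 0.06 × 0.2 = 153.3168 J
Chain 2: 282500 × 0.18 × 0.14 × 0.15 = 1067.85 J
Total at Population P: 153.3168 + 1067.85 = 1221.1668 J

1221.17 J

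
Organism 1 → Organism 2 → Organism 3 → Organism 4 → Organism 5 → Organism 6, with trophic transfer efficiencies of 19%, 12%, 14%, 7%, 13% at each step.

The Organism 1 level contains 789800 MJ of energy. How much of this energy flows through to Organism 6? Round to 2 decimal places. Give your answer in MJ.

22.94 MJ

Organism 2: 789800 × 0.19 = 150062 MJ
Organism 3: 150062 × 0.12 = 18007.44 MJ
Organism 4: 18007.44 × 0.14 = 2521.0416 MJ
Organism 5: 2521.0416 × 0.07 = 176.472912 MJ
Organism 6: 176.472912 × 0.13 = 22.94147856 MJ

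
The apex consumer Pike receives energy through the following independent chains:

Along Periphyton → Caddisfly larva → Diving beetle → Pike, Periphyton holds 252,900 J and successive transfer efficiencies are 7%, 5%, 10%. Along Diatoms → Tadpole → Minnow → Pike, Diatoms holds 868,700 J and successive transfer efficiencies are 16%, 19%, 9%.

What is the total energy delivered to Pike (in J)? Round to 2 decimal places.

2465.28 J

Via Periphyton: 252900 × 0.07 × 0.05 × 0.1 = 88.515 J
Via Diatoms: 868700 × 0.16 × 0.19 × 0.09 = 2376.7632 J
Total at Pike: 88.515 + 2376.7632 = 2465.2782 J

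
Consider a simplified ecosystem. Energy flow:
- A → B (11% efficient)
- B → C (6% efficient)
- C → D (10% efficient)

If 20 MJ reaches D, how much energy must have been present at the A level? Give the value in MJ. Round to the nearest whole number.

Cumulative transfer efficiency: 0.11 × 0.06 × 0.1 = 0.00066
A energy = 20 / 0.00066 = 30303 MJ

30303 MJ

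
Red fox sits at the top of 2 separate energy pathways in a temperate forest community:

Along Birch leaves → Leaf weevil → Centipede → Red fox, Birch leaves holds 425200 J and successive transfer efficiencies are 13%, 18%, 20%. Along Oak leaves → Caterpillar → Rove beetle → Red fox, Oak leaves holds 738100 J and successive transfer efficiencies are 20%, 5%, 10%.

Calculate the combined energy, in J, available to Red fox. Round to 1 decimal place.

2728.0 J

Via Birch leaves: 425200 × 0.13 × 0.18 × 0.2 = 1989.936 J
Via Oak leaves: 738100 × 0.2 × 0.05 × 0.1 = 738.1 J
Total at Red fox: 1989.936 + 738.1 = 2728.036 J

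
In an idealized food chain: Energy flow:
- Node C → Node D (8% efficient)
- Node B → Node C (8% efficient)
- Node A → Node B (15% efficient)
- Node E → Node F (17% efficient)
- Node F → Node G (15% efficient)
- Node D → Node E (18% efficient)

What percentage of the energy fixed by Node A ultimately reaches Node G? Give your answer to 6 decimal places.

0.000441%

Product of link efficiencies: 0.15 × 0.08 × 0.08 × 0.18 × 0.17 × 0.15 = 0.0000044064
As a percentage: 0.0000044064 × 100 = 0.000441%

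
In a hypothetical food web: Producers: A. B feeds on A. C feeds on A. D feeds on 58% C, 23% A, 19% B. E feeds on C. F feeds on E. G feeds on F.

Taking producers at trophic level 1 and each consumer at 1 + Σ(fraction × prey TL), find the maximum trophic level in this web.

5

B: 1 + 1 = 2
C: 1 + 1 = 2
D: 1 + (0.58×2 + 0.23×1 + 0.19×2) = 2.77
E: 1 + 2 = 3
F: 1 + 3 = 4
G: 1 + 4 = 5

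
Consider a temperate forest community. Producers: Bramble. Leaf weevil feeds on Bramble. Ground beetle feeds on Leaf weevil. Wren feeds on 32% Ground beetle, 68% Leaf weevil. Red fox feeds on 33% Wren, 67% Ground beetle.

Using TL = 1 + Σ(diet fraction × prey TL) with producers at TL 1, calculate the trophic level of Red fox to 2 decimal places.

Leaf weevil: 1 + 1 = 2
Ground beetle: 1 + 2 = 3
Wren: 1 + (0.32×3 + 0.68×2) = 3.32
Red fox: 1 + (0.33×3.32 + 0.67×3) = 4.1056

4.11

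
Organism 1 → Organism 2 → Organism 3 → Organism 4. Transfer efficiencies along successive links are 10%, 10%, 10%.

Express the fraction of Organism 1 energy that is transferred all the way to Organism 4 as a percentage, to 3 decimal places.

0.100%

Product of link efficiencies: 0.1 × 0.1 × 0.1 = 0.001
As a percentage: 0.001 × 100 = 0.100%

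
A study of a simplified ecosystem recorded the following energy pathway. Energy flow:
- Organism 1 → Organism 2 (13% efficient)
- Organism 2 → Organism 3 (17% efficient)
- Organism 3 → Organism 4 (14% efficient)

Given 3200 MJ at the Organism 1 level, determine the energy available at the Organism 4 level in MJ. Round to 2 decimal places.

Organism 2: 3200 × 0.13 = 416 MJ
Organism 3: 416 × 0.17 = 70.72 MJ
Organism 4: 70.72 × 0.14 = 9.9008 MJ

9.90 MJ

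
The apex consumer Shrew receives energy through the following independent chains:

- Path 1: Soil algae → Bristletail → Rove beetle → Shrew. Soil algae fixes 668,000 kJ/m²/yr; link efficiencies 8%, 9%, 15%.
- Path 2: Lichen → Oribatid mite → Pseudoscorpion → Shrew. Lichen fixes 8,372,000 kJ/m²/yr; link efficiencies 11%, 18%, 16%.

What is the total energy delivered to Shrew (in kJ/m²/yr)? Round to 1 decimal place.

Path 1: 668000 × 0.08 × 0.09 × 0.15 = 721.44 kJ/m²/yr
Path 2: 8372000 × 0.11 × 0.18 × 0.16 = 26522.496 kJ/m²/yr
Total at Shrew: 721.44 + 26522.496 = 27243.936 kJ/m²/yr

27243.9 kJ/m²/yr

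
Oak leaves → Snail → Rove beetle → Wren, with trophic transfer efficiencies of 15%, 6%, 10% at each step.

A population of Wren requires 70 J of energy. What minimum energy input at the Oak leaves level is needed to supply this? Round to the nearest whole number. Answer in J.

77778 J

Cumulative transfer efficiency: 0.15 × 0.06 × 0.1 = 0.0009
Oak leaves energy = 70 / 0.0009 = 77778 J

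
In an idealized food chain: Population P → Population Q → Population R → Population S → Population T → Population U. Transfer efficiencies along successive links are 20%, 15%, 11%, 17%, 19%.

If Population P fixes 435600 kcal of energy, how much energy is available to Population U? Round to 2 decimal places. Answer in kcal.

Population Q: 435600 × 0.2 = 87120 kcal
Population R: 87120 × 0.15 = 13068 kcal
Population S: 13068 × 0.11 = 1437.48 kcal
Population T: 1437.48 × 0.17 = 244.3716 kcal
Population U: 244.3716 × 0.19 = 46.430604 kcal

46.43 kcal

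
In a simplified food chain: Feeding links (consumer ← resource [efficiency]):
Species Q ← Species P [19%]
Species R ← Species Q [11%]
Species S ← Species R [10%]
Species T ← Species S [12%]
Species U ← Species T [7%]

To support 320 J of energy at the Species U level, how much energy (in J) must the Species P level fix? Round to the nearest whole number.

Cumulative transfer efficiency: 0.19 × 0.11 × 0.1 × 0.12 × 0.07 = 0.000017556
Species P energy = 320 / 0.000017556 = 18227387 J

18227387 J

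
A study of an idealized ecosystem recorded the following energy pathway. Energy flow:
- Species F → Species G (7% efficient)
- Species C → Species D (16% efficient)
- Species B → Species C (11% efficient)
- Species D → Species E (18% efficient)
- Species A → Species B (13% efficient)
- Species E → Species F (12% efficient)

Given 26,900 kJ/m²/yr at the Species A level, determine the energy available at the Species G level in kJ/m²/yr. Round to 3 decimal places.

0.093 kJ/m²/yr

Species B: 26900 × 0.13 = 3497 kJ/m²/yr
Species C: 3497 × 0.11 = 384.67 kJ/m²/yr
Species D: 384.67 × 0.16 = 61.5472 kJ/m²/yr
Species E: 61.5472 × 0.18 = 11.078496 kJ/m²/yr
Species F: 11.078496 × 0.12 = 1.32941952 kJ/m²/yr
Species G: 1.32941952 × 0.07 = 0.0930593664 kJ/m²/yr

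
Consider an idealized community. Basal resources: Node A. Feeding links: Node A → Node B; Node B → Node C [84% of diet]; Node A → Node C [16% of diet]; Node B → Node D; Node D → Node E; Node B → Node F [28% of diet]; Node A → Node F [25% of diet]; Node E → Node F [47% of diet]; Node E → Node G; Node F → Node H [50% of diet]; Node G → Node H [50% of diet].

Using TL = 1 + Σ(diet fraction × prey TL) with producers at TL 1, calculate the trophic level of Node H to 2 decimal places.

5.35

Node B: 1 + 1 = 2
Node C: 1 + (0.84×2 + 0.16×1) = 2.84
Node D: 1 + 2 = 3
Node E: 1 + 3 = 4
Node F: 1 + (0.28×2 + 0.25×1 + 0.47×4) = 3.69
Node G: 1 + 4 = 5
Node H: 1 + (0.5×3.69 + 0.5×5) = 5.345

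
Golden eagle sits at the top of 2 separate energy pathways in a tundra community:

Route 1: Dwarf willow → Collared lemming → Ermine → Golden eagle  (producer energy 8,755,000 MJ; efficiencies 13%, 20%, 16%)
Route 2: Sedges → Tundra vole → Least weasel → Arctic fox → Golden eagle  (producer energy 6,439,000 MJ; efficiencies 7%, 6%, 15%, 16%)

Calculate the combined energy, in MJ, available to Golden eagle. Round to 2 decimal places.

Route 1: 8755000 × 0.13 × 0.2 × 0.16 = 36420.8 MJ
Route 2: 6439000 × 0.07 × 0.06 × 0.15 × 0.16 = 649.0512 MJ
Total at Golden eagle: 36420.8 + 649.0512 = 37069.8512 MJ

37069.85 MJ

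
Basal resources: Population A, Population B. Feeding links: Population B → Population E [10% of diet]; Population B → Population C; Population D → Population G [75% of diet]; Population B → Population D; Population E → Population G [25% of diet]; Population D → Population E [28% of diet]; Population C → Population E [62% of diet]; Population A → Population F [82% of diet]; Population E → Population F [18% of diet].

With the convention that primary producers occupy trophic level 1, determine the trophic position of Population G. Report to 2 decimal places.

Population C: 1 + 1 = 2
Population D: 1 + 1 = 2
Population E: 1 + (0.28×2 + 0.1×1 + 0.62×2) = 2.9
Population F: 1 + (0.82×1 + 0.18×2.9) = 2.342
Population G: 1 + (0.25×2.9 + 0.75×2) = 3.225

3.23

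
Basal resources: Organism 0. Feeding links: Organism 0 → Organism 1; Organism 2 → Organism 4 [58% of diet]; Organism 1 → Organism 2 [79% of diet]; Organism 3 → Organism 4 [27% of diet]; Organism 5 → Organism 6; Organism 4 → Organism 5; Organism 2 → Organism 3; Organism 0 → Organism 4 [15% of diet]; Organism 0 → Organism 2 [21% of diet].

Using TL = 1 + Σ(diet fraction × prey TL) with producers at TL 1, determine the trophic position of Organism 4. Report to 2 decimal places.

3.79

Organism 1: 1 + 1 = 2
Organism 2: 1 + (0.79×2 + 0.21×1) = 2.79
Organism 3: 1 + 2.79 = 3.79
Organism 4: 1 + (0.15×1 + 0.58×2.79 + 0.27×3.79) = 3.7915
Organism 5: 1 + 3.7915 = 4.7915
Organism 6: 1 + 4.7915 = 5.7915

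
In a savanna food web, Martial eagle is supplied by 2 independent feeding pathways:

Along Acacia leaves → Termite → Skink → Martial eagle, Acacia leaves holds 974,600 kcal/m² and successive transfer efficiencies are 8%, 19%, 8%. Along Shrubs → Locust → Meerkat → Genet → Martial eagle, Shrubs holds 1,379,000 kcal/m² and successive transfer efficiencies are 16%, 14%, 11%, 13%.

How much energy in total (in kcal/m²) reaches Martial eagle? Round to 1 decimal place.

1626.8 kcal/m²

Via Acacia leaves: 974600 × 0.08 × 0.19 × 0.08 = 1185.1136 kcal/m²
Via Shrubs: 1379000 × 0.16 × 0.14 × 0.11 × 0.13 = 441.72128 kcal/m²
Total at Martial eagle: 1185.1136 + 441.72128 = 1626.83488 kcal/m²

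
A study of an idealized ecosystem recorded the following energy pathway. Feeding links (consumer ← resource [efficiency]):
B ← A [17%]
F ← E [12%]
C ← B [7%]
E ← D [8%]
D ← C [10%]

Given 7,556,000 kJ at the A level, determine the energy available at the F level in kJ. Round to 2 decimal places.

86.32 kJ

B: 7556000 × 0.17 = 1284520 kJ
C: 1284520 × 0.07 = 89916.4 kJ
D: 89916.4 × 0.1 = 8991.64 kJ
E: 8991.64 × 0.08 = 719.3312 kJ
F: 719.3312 × 0.12 = 86.319744 kJ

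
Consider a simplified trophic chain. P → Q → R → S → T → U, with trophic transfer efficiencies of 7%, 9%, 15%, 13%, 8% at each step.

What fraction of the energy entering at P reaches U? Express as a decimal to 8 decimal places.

0.00000983

Product of link efficiencies: 0.07 × 0.09 × 0.15 × 0.13 × 0.08 = 0.000009828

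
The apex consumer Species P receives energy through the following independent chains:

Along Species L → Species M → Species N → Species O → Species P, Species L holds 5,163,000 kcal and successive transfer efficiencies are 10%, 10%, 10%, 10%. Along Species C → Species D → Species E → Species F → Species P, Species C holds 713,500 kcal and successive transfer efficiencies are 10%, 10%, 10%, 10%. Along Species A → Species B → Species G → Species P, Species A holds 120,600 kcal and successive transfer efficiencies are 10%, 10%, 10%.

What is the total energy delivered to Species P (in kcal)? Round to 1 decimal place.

708.3 kcal

Via Species L: 5163000 × 0.1 × 0.1 × 0.1 × 0.1 = 516.3 kcal
Via Species C: 713500 × 0.1 × 0.1 × 0.1 × 0.1 = 71.35 kcal
Via Species A: 120600 × 0.1 × 0.1 × 0.1 = 120.6 kcal
Total at Species P: 516.3 + 71.35 + 120.6 = 708.25 kcal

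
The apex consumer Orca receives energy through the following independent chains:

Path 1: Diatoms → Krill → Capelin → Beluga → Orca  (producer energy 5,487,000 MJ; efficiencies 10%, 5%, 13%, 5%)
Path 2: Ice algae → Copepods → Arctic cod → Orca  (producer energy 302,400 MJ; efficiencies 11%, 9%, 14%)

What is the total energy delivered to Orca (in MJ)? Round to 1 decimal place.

Path 1: 5487000 × 0.1 × 0.05 × 0.13 × 0.05 = 178.3275 MJ
Path 2: 302400 × 0.11 × 0.09 × 0.14 = 419.1264 MJ
Total at Orca: 178.3275 + 419.1264 = 597.4539 MJ

597.5 MJ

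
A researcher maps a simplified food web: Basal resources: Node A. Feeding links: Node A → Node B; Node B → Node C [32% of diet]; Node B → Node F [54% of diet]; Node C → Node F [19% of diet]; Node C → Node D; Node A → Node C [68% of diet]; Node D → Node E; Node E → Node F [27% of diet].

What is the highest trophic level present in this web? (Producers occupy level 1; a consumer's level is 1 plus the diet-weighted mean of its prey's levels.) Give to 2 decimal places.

4.32

Node B: 1 + 1 = 2
Node C: 1 + (0.32×2 + 0.68×1) = 2.32
Node D: 1 + 2.32 = 3.32
Node E: 1 + 3.32 = 4.32
Node F: 1 + (0.54×2 + 0.19×2.32 + 0.27×4.32) = 3.6872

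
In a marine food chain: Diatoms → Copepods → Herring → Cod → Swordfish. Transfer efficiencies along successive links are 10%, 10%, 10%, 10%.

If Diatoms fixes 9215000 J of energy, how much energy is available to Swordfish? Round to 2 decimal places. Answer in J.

921.50 J

Copepods: 9215000 × 0.1 = 921500 J
Herring: 921500 × 0.1 = 92150 J
Cod: 92150 × 0.1 = 9215 J
Swordfish: 9215 × 0.1 = 921.5 J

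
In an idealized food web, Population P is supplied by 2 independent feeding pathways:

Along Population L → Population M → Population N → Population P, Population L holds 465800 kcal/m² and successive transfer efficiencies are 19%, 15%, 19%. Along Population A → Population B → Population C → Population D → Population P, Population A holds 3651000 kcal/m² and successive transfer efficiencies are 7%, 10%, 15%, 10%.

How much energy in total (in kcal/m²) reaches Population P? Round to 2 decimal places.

Via Population L: 465800 × 0.19 × 0.15 × 0.19 = 2522.307 kcal/m²
Via Population A: 3651000 × 0.07 × 0.1 × 0.15 × 0.1 = 383.355 kcal/m²
Total at Population P: 2522.307 + 383.355 = 2905.662 kcal/m²

2905.66 kcal/m²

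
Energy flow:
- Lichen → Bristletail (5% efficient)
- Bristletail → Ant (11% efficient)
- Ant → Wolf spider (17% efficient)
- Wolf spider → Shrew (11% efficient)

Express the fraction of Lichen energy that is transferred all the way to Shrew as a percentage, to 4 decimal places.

0.0103%

Product of link efficiencies: 0.05 × 0.11 × 0.17 × 0.11 = 0.00010285
As a percentage: 0.00010285 × 100 = 0.0103%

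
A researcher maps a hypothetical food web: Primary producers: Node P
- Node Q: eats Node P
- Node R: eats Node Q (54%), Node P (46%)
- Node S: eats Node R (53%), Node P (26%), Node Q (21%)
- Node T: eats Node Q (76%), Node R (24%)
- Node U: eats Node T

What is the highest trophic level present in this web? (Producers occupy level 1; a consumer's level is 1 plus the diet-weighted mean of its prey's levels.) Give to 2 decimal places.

Node Q: 1 + 1 = 2
Node R: 1 + (0.54×2 + 0.46×1) = 2.54
Node S: 1 + (0.53×2.54 + 0.26×1 + 0.21×2) = 3.0262
Node T: 1 + (0.76×2 + 0.24×2.54) = 3.1296
Node U: 1 + 3.1296 = 4.1296

4.13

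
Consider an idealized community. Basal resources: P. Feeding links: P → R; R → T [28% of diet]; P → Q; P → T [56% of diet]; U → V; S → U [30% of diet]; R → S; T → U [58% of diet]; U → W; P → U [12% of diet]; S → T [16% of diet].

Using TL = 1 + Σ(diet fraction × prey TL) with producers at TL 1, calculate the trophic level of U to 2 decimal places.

Q: 1 + 1 = 2
R: 1 + 1 = 2
S: 1 + 2 = 3
T: 1 + (0.56×1 + 0.28×2 + 0.16×3) = 2.6
U: 1 + (0.3×3 + 0.12×1 + 0.58×2.6) = 3.528
V: 1 + 3.528 = 4.528
W: 1 + 3.528 = 4.528

3.53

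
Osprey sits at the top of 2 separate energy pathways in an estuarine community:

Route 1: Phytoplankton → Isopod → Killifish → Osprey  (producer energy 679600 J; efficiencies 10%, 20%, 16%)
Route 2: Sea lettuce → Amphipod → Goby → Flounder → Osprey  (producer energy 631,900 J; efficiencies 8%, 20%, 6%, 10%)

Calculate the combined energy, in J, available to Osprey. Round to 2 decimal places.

2235.38 J

Route 1: 679600 × 0.1 × 0.2 × 0.16 = 2174.72 J
Route 2: 631900 × 0.08 × 0.2 × 0.06 × 0.1 = 60.6624 J
Total at Osprey: 2174.72 + 60.6624 = 2235.3824 J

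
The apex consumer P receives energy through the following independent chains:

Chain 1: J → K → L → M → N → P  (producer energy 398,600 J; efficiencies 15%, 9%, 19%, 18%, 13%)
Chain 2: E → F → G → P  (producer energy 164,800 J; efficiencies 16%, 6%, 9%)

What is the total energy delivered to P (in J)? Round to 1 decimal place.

166.3 J

Chain 1: 398600 × 0.15 × 0.09 × 0.19 × 0.18 × 0.13 = 23.9243706 J
Chain 2: 164800 × 0.16 × 0.06 × 0.09 = 142.3872 J
Total at P: 23.9243706 + 142.3872 = 166.3115706 J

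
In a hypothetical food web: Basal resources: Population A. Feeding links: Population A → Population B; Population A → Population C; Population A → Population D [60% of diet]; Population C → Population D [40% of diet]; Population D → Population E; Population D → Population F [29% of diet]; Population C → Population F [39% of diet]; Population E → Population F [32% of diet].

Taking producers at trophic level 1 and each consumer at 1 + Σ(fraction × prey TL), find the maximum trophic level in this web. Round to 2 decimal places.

3.56

Population B: 1 + 1 = 2
Population C: 1 + 1 = 2
Population D: 1 + (0.6×1 + 0.4×2) = 2.4
Population E: 1 + 2.4 = 3.4
Population F: 1 + (0.29×2.4 + 0.39×2 + 0.32×3.4) = 3.564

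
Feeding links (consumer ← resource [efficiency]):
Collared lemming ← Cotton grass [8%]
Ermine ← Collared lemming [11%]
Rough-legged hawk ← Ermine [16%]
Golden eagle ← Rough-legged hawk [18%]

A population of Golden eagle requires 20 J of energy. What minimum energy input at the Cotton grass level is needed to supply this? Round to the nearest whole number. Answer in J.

78914 J

Cumulative transfer efficiency: 0.08 × 0.11 × 0.16 × 0.18 = 0.00025344
Cotton grass energy = 20 / 0.00025344 = 78914 J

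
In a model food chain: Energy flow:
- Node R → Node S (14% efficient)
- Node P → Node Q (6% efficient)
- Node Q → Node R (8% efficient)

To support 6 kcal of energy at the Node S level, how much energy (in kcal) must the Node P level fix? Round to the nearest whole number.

8929 kcal

Cumulative transfer efficiency: 0.06 × 0.08 × 0.14 = 0.000672
Node P energy = 6 / 0.000672 = 8929 kcal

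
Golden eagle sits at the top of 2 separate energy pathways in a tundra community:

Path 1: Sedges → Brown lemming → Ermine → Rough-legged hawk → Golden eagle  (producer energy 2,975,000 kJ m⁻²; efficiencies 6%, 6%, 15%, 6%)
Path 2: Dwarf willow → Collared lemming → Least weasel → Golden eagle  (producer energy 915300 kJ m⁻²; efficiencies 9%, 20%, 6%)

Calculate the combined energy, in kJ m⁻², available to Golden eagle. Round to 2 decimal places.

1084.91 kJ m⁻²

Path 1: 2975000 × 0.06 × 0.06 × 0.15 × 0.06 = 96.39 kJ m⁻²
Path 2: 915300 × 0.09 × 0.2 × 0.06 = 988.524 kJ m⁻²
Total at Golden eagle: 96.39 + 988.524 = 1084.914 kJ m⁻²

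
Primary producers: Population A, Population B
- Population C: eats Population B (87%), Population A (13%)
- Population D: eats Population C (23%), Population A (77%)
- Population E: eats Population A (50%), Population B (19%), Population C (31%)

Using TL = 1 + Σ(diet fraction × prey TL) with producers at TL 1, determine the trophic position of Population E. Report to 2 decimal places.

Population C: 1 + (0.87×1 + 0.13×1) = 2
Population D: 1 + (0.23×2 + 0.77×1) = 2.23
Population E: 1 + (0.5×1 + 0.19×1 + 0.31×2) = 2.31

2.31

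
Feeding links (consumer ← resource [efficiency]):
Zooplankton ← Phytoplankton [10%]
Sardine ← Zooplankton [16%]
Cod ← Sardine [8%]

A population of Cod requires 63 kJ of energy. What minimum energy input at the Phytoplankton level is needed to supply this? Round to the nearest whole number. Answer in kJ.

Cumulative transfer efficiency: 0.1 × 0.16 × 0.08 = 0.00128
Phytoplankton energy = 63 / 0.00128 = 49219 kJ

49219 kJ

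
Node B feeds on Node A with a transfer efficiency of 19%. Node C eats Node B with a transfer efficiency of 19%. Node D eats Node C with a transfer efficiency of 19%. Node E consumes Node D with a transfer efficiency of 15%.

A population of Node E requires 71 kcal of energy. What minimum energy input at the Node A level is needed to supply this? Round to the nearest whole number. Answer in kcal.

69009 kcal

Cumulative transfer efficiency: 0.19 × 0.19 × 0.19 × 0.15 = 0.00102885
Node A energy = 71 / 0.00102885 = 69009 kcal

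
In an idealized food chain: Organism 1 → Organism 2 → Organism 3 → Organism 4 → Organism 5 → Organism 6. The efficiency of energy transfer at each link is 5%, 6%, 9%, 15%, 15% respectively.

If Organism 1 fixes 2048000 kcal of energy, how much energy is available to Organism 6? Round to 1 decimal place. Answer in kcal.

Organism 2: 2048000 × 0.05 = 102400 kcal
Organism 3: 102400 × 0.06 = 6144 kcal
Organism 4: 6144 × 0.09 = 552.96 kcal
Organism 5: 552.96 × 0.15 = 82.944 kcal
Organism 6: 82.944 × 0.15 = 12.4416 kcal

12.4 kcal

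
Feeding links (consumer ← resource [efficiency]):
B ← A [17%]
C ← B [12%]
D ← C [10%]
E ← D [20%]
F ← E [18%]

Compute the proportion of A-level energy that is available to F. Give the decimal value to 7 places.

Product of link efficiencies: 0.17 × 0.12 × 0.1 × 0.2 × 0.18 = 0.00007344

0.0000734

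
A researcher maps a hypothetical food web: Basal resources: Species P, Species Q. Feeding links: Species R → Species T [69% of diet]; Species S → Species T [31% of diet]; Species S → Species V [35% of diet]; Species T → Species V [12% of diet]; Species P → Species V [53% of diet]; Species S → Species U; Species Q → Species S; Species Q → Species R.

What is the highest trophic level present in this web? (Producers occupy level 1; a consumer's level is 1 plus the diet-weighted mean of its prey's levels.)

3

Species R: 1 + 1 = 2
Species S: 1 + 1 = 2
Species T: 1 + (0.69×2 + 0.31×2) = 3
Species U: 1 + 2 = 3
Species V: 1 + (0.35×2 + 0.53×1 + 0.12×3) = 2.59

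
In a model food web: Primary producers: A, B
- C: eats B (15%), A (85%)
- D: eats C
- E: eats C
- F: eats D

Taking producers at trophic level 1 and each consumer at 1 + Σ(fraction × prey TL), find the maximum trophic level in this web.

4

C: 1 + (0.15×1 + 0.85×1) = 2
D: 1 + 2 = 3
E: 1 + 2 = 3
F: 1 + 3 = 4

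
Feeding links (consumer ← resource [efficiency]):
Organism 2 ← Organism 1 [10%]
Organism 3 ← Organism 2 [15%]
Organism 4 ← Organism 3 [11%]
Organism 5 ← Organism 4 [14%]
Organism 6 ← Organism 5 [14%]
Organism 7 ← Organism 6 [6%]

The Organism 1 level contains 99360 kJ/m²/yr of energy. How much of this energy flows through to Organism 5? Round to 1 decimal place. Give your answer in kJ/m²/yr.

Organism 2: 99360 × 0.1 = 9936 kJ/m²/yr
Organism 3: 9936 × 0.15 = 1490.4 kJ/m²/yr
Organism 4: 1490.4 × 0.11 = 163.944 kJ/m²/yr
Organism 5: 163.944 × 0.14 = 22.95216 kJ/m²/yr

23.0 kJ/m²/yr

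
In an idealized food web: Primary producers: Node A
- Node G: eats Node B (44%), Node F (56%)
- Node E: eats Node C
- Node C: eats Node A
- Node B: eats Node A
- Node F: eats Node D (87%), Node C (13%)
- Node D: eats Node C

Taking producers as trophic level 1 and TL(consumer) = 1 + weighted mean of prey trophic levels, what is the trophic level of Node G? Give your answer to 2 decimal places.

4.05

Node B: 1 + 1 = 2
Node C: 1 + 1 = 2
Node D: 1 + 2 = 3
Node E: 1 + 2 = 3
Node F: 1 + (0.87×3 + 0.13×2) = 3.87
Node G: 1 + (0.44×2 + 0.56×3.87) = 4.0472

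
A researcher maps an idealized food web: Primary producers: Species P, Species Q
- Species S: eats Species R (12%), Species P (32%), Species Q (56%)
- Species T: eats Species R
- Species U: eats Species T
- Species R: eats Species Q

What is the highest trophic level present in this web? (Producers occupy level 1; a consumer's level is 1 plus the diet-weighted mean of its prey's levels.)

4

Species R: 1 + 1 = 2
Species S: 1 + (0.12×2 + 0.32×1 + 0.56×1) = 2.12
Species T: 1 + 2 = 3
Species U: 1 + 3 = 4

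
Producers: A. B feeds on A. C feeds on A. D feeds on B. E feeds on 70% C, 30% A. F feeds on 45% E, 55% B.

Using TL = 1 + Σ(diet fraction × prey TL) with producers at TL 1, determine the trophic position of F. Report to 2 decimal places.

B: 1 + 1 = 2
C: 1 + 1 = 2
D: 1 + 2 = 3
E: 1 + (0.7×2 + 0.3×1) = 2.7
F: 1 + (0.45×2.7 + 0.55×2) = 3.315

3.32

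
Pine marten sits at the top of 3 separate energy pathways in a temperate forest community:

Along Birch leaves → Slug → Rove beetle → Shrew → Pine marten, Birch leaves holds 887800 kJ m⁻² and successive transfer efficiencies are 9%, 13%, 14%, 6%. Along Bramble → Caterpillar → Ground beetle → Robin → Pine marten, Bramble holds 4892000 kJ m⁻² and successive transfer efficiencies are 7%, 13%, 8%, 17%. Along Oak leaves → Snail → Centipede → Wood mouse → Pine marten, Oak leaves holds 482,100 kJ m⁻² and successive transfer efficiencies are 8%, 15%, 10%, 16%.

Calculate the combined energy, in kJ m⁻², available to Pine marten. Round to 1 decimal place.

785.3 kJ m⁻²

Via Birch leaves: 887800 × 0.09 × 0.13 × 0.14 × 0.06 = 87.252984 kJ m⁻²
Via Bramble: 4892000 × 0.07 × 0.13 × 0.08 × 0.17 = 605.43392 kJ m⁻²
Via Oak leaves: 482100 × 0.08 × 0.15 × 0.1 × 0.16 = 92.5632 kJ m⁻²
Total at Pine marten: 87.252984 + 605.43392 + 92.5632 = 785.250104 kJ m⁻²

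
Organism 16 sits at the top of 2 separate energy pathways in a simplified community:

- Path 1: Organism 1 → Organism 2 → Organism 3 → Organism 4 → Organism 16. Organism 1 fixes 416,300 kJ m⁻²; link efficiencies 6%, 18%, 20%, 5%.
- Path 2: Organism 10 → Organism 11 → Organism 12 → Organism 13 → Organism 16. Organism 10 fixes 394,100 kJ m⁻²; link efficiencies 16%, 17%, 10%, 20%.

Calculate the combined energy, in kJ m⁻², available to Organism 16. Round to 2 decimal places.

Path 1: 416300 × 0.06 × 0.18 × 0.2 × 0.05 = 44.9604 kJ m⁻²
Path 2: 394100 × 0.16 × 0.17 × 0.1 × 0.2 = 214.3904 kJ m⁻²
Total at Organism 16: 44.9604 + 214.3904 = 259.3508 kJ m⁻²

259.35 kJ m⁻²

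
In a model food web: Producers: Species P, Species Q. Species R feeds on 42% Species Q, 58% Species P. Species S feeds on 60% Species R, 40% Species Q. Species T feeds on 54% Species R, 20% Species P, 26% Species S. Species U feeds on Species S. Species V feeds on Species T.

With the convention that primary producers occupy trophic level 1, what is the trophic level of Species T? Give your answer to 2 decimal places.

2.96

Species R: 1 + (0.42×1 + 0.58×1) = 2
Species S: 1 + (0.6×2 + 0.4×1) = 2.6
Species T: 1 + (0.54×2 + 0.2×1 + 0.26×2.6) = 2.956
Species U: 1 + 2.6 = 3.6
Species V: 1 + 2.956 = 3.956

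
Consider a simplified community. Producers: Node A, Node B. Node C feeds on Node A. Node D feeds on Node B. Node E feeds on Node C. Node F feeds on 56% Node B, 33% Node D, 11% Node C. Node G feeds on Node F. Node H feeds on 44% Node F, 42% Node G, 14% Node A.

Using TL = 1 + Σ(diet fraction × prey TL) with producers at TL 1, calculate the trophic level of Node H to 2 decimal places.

3.66

Node C: 1 + 1 = 2
Node D: 1 + 1 = 2
Node E: 1 + 2 = 3
Node F: 1 + (0.56×1 + 0.33×2 + 0.11×2) = 2.44
Node G: 1 + 2.44 = 3.44
Node H: 1 + (0.44×2.44 + 0.42×3.44 + 0.14×1) = 3.6584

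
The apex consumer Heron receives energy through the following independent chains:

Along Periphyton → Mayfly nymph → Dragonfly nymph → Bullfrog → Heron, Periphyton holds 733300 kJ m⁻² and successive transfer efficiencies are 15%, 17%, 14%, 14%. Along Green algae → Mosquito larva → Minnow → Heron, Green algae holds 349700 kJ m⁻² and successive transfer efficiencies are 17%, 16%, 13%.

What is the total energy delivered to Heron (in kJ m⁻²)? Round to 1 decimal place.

1603.0 kJ m⁻²

Via Periphyton: 733300 × 0.15 × 0.17 × 0.14 × 0.14 = 366.50334 kJ m⁻²
Via Green algae: 349700 × 0.17 × 0.16 × 0.13 = 1236.5392 kJ m⁻²
Total at Heron: 366.50334 + 1236.5392 = 1603.04254 kJ m⁻²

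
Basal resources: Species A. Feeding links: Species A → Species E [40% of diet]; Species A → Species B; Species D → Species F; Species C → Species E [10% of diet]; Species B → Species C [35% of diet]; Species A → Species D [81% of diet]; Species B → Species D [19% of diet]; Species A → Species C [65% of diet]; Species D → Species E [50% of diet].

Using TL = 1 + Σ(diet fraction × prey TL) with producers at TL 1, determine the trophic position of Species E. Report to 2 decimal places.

2.73

Species B: 1 + 1 = 2
Species C: 1 + (0.65×1 + 0.35×2) = 2.35
Species D: 1 + (0.19×2 + 0.81×1) = 2.19
Species E: 1 + (0.1×2.35 + 0.4×1 + 0.5×2.19) = 2.73
Species F: 1 + 2.19 = 3.19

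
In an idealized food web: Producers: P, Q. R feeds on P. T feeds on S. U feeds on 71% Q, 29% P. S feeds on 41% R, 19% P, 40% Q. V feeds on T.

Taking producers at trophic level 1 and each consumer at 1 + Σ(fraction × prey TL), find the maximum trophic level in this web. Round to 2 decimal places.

4.41

R: 1 + 1 = 2
S: 1 + (0.41×2 + 0.19×1 + 0.4×1) = 2.41
T: 1 + 2.41 = 3.41
U: 1 + (0.71×1 + 0.29×1) = 2
V: 1 + 3.41 = 4.41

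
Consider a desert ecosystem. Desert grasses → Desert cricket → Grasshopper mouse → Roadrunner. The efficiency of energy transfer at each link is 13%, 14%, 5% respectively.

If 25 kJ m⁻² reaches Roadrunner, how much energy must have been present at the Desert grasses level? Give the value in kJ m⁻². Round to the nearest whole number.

Cumulative transfer efficiency: 0.13 × 0.14 × 0.05 = 0.00091
Desert grasses energy = 25 / 0.00091 = 27473 kJ m⁻²

27473 kJ m⁻²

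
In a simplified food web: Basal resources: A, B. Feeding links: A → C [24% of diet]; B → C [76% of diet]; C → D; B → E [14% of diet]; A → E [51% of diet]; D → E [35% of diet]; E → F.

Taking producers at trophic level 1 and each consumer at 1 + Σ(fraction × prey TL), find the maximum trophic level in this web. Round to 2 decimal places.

C: 1 + (0.24×1 + 0.76×1) = 2
D: 1 + 2 = 3
E: 1 + (0.14×1 + 0.51×1 + 0.35×3) = 2.7
F: 1 + 2.7 = 3.7

3.70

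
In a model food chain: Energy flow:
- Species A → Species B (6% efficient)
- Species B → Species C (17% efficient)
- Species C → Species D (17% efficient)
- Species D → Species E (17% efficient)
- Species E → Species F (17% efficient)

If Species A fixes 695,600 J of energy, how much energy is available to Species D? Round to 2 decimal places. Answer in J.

Species B: 695600 × 0.06 = 41736 J
Species C: 41736 × 0.17 = 7095.12 J
Species D: 7095.12 × 0.17 = 1206.1704 J

1206.17 J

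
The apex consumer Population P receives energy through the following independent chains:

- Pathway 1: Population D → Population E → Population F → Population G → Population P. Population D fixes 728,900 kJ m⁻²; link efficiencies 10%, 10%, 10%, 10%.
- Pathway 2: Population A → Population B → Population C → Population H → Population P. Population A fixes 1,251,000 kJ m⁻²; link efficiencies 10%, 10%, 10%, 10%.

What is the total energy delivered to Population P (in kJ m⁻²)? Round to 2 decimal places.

Pathway 1: 728900 × 0.1 × 0.1 × 0.1 × 0.1 = 72.89 kJ m⁻²
Pathway 2: 1251000 × 0.1 × 0.1 × 0.1 × 0.1 = 125.1 kJ m⁻²
Total at Population P: 72.89 + 125.1 = 197.99 kJ m⁻²

197.99 kJ m⁻²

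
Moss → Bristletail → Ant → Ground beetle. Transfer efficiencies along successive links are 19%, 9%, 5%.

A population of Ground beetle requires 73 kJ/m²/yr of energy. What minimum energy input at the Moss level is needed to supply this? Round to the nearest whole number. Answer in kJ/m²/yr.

85380 kJ/m²/yr

Cumulative transfer efficiency: 0.19 × 0.09 × 0.05 = 0.000855
Moss energy = 73 / 0.000855 = 85380 kJ/m²/yr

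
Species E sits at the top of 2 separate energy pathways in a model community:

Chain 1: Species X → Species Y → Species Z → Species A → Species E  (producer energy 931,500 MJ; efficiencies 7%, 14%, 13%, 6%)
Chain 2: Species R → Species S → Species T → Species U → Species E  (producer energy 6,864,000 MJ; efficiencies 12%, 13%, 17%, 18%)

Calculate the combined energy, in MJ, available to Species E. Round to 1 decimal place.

3347.8 MJ

Chain 1: 931500 × 0.07 × 0.14 × 0.13 × 0.06 = 71.20386 MJ
Chain 2: 6864000 × 0.12 × 0.13 × 0.17 × 0.18 = 3276.59904 MJ
Total at Species E: 71.20386 + 3276.59904 = 3347.8029 MJ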